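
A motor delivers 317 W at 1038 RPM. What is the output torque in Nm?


omega = 1038 * 2*pi/60 = 108.6991 rad/s
tau = P / omega = 317 / 108.6991
= 2.9163 Nm


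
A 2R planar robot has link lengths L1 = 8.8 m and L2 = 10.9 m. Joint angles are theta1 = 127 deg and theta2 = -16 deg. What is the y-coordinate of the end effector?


Convert angles to radians: theta1 = 2.2166, theta2 = -0.2793
y = L1*sin(theta1) + L2*sin(theta1+theta2)
y = 7.028 + 10.176
y = 17.204


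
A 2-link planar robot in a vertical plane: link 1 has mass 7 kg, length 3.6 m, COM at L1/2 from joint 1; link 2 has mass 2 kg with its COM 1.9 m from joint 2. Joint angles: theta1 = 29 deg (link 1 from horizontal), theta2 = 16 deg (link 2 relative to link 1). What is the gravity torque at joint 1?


Horizontal distance from joint 1 to link-1 COM:
  x_c1 = (L1/2)*cos(t1) = 1.8 * 0.8746 = 1.5743 m
Horizontal distance from joint 1 to link-2 COM:
  x_c2 = L1*cos(t1) + Lc2*cos(t1+t2)
       = 3.6*0.8746 + 1.9*0.7071 = 4.4921 m
tau1 = m1*g*x_c1 + m2*g*x_c2
     = 7*9.81*1.5743 + 2*9.81*4.4921
     = 108.1082 + 88.1357
     = 196.2439 Nm


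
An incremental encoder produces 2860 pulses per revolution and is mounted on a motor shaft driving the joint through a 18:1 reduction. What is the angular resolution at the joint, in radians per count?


counts per rev = 2860
effective counts at joint = 2860 * 18 = 51480
resolution = 2*pi / 51480
= 1.2205e-04 rad/count


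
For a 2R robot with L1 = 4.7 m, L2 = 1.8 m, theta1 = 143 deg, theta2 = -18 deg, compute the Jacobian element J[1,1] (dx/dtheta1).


J[1,1] = -L1*sin(t1) - L2*sin(t1+t2)
= -4.7*sin(143) - 1.8*sin(125)
= -4.303


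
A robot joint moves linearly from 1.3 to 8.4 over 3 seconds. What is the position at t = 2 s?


s = t/T = 2/3 = 0.6667
p(t) = p0 + (pf-p0)*s
= 1.3 + (8.4 - 1.3) * 0.6667
= 6.0333


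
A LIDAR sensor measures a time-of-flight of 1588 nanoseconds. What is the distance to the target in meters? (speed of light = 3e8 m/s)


tof = 1588 ns = 1.588e-06 s
dist = c * tof / 2
= 3e8 * 1.588e-06 / 2
= 238.2 m


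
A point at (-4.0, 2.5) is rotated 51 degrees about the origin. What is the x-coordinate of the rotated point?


x' = x*cos(theta) - y*sin(theta)
cos(51 deg) = 0.6293, sin(51 deg) = 0.7771
x' = -4.0 * 0.6293 - 2.5 * 0.7771
= -2.5173 - 1.9429
= -4.4601


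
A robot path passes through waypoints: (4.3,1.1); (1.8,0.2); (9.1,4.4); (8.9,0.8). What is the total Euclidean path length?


Segment lengths:
  seg1 = sqrt((-2.5)^2 + (-0.9)^2) = 2.6571
  seg2 = sqrt((7.3)^2 + (4.2)^2) = 8.422
  seg3 = sqrt((-0.2)^2 + (-3.6)^2) = 3.6056
Total = 14.6846


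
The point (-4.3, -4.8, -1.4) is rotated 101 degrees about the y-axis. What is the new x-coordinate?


Rotation about y-axis: x' = x*cos(theta) + z*sin(theta)
= -4.3 * -0.1908 + -1.4 * 0.9816
= -0.5538


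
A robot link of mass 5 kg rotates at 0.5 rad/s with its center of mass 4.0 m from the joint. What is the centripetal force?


F = m * omega^2 * r
= 5 * 0.5^2 * 4.0
= 5 * 0.25 * 4.0
= 5.0 N


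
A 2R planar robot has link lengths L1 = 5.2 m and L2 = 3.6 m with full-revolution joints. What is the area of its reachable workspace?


r_max = L1 + L2 = 8.8 m
r_min = |L1 - L2| = 1.6 m
Area = pi*(r_max^2 - r_min^2)
= pi*(77.44 - 2.56)
= pi * 74.88
= 235.2425 m^2


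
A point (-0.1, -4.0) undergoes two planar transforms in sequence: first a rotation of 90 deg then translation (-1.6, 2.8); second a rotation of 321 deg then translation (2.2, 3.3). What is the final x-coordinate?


After transform 1:
x1 = cos(90)*-0.1 - sin(90)*-4.0 + -1.6 = 2.4
y1 = sin(90)*-0.1 + cos(90)*-4.0 + 2.8 = 2.7
After transform 2:
x2 = cos(321)*2.4 - sin(321)*2.7 + 2.2
= 5.7643


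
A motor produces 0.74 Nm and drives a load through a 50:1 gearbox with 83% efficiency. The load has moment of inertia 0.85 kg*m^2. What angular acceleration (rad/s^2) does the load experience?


tau_out = tau_motor * N * eta
= 0.74 * 50 * 0.83 = 30.71 Nm
alpha = tau_out / I = 30.71 / 0.85
= 36.1294 rad/s^2


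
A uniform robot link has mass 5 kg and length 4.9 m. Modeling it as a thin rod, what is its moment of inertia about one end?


I = (1/3) * m * L^2
= (1/3) * 5 * 4.9^2
= 0.333333 * 5 * 24.01
= 40.0167 kg*m^2


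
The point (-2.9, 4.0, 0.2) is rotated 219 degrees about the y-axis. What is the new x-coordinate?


Rotation about y-axis: x' = x*cos(theta) + z*sin(theta)
= -2.9 * -0.7771 + 0.2 * -0.6293
= 2.1279


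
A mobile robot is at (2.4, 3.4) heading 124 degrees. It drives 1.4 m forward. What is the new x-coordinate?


x_new = x0 + d*cos(theta)
= 2.4 + 1.4*cos(124)
= 2.4 + -0.7829
= 1.6171


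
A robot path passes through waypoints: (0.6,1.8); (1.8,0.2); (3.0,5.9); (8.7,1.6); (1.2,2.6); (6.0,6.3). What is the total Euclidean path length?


Segment lengths:
  seg1 = sqrt((1.2)^2 + (-1.6)^2) = 2.0
  seg2 = sqrt((1.2)^2 + (5.7)^2) = 5.8249
  seg3 = sqrt((5.7)^2 + (-4.3)^2) = 7.14
  seg4 = sqrt((-7.5)^2 + (1.0)^2) = 7.5664
  seg5 = sqrt((4.8)^2 + (3.7)^2) = 6.0605
Total = 28.5919


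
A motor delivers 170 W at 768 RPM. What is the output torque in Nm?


omega = 768 * 2*pi/60 = 80.4248 rad/s
tau = P / omega = 170 / 80.4248
= 2.1138 Nm


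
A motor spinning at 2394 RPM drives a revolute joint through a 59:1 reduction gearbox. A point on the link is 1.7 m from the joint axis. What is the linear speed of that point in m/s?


omega_motor = 2394 * 2*pi/60 = 250.6991 rad/s
omega_joint = omega_motor / 59 = 4.2491 rad/s
v = omega_joint * r = 4.2491 * 1.7
= 7.2235 m/s


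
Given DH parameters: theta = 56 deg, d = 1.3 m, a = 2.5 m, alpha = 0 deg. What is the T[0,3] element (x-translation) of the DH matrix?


T[0,3] = a * cos(theta)
= 2.5 * cos(56 deg)
= 2.5 * 0.5592
= 1.398


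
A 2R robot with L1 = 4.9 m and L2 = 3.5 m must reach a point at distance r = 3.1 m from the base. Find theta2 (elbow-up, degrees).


cos(theta2) = (r^2 - L1^2 - L2^2) / (2*L1*L2)
cos(theta2) = (9.61 - 24.01 - 12.25) / 34.3
cos(theta2) = -0.776968
theta2 = 140.9838 degrees


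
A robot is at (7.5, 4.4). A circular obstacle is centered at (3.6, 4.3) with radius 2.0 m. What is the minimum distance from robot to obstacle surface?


center_dist = sqrt((7.5-3.6)^2 + (4.4-4.3)^2)
= sqrt(15.21 + 0.01)
= 3.9013
min_dist = center_dist - radius = 3.9013 - 2.0 = 1.9013 m


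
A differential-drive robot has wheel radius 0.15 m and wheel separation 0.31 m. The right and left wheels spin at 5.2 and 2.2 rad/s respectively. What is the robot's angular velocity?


vR = r*wR = 0.15*5.2 = 0.78 m/s
vL = r*wL = 0.15*2.2 = 0.33 m/s
v = (vR+vL)/2 = 0.555 m/s
omega = (vR-vL)/L = 1.4516 rad/s
angular velocity = 1.4516 rad/s


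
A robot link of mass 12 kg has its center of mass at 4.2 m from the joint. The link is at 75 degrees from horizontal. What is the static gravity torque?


tau = m*g*L*cos(angle)
= 12 * 9.81 * 4.2 * cos(75 deg)
= 12 * 9.81 * 4.2 * 0.2588
= 127.9663 Nm


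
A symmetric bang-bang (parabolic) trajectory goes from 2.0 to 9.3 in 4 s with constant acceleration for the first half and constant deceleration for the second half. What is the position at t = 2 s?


Symmetric rest-to-rest: each phase covers (pf-p0)/2 in time T/2. 0.5*a*(T/2)^2 = (pf-p0)/2 => a = 4*(pf-p0)/T^2
a = 4*(9.3-2.0)/4^2 = 1.825
t = 2 is in the acceleration phase (t <= T/2).
p = p0 + 0.5*a*t^2 = 2.0 + 0.5*1.825*2^2
= 5.65


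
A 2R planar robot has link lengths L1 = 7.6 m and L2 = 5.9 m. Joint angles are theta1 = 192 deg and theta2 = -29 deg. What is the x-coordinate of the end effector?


Convert angles to radians: theta1 = 3.351, theta2 = -0.5061
x = L1*cos(theta1) + L2*cos(theta1+theta2)
x = -7.4339 + -5.6422
x = -13.0761


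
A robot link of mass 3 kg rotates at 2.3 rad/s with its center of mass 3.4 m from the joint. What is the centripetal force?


F = m * omega^2 * r
= 3 * 2.3^2 * 3.4
= 3 * 5.29 * 3.4
= 53.958 N


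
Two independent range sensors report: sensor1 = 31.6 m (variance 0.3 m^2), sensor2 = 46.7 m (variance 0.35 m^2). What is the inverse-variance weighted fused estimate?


w1 = (1/var1) / (1/var1 + 1/var2)
   = 3.3333 / (3.3333 + 2.8571) = 0.5385
w2 = 1 - w1 = 0.4615
fused = w1*s1 + w2*s2 = 17.0154 + 21.5538
= 38.5692 m


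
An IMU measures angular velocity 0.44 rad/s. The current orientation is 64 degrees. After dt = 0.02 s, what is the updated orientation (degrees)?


delta_theta = w * dt = 0.44 * 0.02 = 0.0088 rad
= 0.5042 deg
theta_new = 64 + 0.5042 = 64.5042 deg


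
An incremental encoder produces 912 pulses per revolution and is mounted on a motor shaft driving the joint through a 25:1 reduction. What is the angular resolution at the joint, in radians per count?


counts per rev = 912
effective counts at joint = 912 * 25 = 22800
resolution = 2*pi / 22800
= 2.7558e-04 rad/count


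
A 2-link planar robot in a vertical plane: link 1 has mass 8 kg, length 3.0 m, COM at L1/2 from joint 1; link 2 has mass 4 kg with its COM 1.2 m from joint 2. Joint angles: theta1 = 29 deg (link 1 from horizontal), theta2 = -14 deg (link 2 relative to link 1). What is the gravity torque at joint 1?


Horizontal distance from joint 1 to link-1 COM:
  x_c1 = (L1/2)*cos(t1) = 1.5 * 0.8746 = 1.3119 m
Horizontal distance from joint 1 to link-2 COM:
  x_c2 = L1*cos(t1) + Lc2*cos(t1+t2)
       = 3.0*0.8746 + 1.2*0.9659 = 3.783 m
tau1 = m1*g*x_c1 + m2*g*x_c2
     = 8*9.81*1.3119 + 4*9.81*3.783
     = 102.9602 + 148.4437
     = 251.404 Nm


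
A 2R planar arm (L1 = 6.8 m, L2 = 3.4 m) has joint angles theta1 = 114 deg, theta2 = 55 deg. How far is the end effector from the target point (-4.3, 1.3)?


End effector via forward kinematics:
x = L1*cos(t1) + L2*cos(t1+t2) = -6.1033
y = L1*sin(t1) + L2*sin(t1+t2) = 6.8609
Distance to target:
d = sqrt((-4.3 - -6.1033)^2 + (1.3 - 6.8609)^2)
= sqrt(3.252 + 30.9232)
= 5.846 m


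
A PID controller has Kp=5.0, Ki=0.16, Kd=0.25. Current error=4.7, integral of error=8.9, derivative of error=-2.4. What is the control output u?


u = Kp*e + Ki*int(e) + Kd*de/dt
= 5.0*4.7 + 0.16*8.9 + 0.25*(-2.4)
= 23.5 + 1.424 + -0.6
= 24.324


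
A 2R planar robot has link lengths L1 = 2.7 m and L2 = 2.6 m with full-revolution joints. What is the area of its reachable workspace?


r_max = L1 + L2 = 5.3 m
r_min = |L1 - L2| = 0.1 m
Area = pi*(r_max^2 - r_min^2)
= pi*(28.09 - 0.01)
= pi * 28.08
= 88.2159 m^2


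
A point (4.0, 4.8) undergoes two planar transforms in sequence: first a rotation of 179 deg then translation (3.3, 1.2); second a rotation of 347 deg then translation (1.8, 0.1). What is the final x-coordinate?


After transform 1:
x1 = cos(179)*4.0 - sin(179)*4.8 + 3.3 = -0.7832
y1 = sin(179)*4.0 + cos(179)*4.8 + 1.2 = -3.5295
After transform 2:
x2 = cos(347)*-0.7832 - sin(347)*-3.5295 + 1.8
= 0.243


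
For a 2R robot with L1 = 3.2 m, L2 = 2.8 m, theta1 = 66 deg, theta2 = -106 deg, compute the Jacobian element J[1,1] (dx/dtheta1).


J[1,1] = -L1*sin(t1) - L2*sin(t1+t2)
= -3.2*sin(66) - 2.8*sin(-40)
= -1.1235


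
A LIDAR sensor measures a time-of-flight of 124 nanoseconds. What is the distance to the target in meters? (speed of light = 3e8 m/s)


tof = 124 ns = 1.24e-07 s
dist = c * tof / 2
= 3e8 * 1.24e-07 / 2
= 18.6 m


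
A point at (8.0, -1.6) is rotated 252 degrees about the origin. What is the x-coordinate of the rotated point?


x' = x*cos(theta) - y*sin(theta)
cos(252 deg) = -0.309, sin(252 deg) = -0.9511
x' = 8.0 * -0.309 - -1.6 * -0.9511
= -2.4721 - 1.5217
= -3.9938


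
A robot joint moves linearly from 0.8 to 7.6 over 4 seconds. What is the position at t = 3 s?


s = t/T = 3/4 = 0.75
p(t) = p0 + (pf-p0)*s
= 0.8 + (7.6 - 0.8) * 0.75
= 5.9


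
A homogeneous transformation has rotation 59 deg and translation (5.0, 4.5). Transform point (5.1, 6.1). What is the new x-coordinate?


x' = cos(theta)*px - sin(theta)*py + tx
= 0.515*5.1 - 0.8572*6.1 + 5.0
= 2.398


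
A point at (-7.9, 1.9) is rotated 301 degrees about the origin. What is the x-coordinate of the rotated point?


x' = x*cos(theta) - y*sin(theta)
cos(301 deg) = 0.515, sin(301 deg) = -0.8572
x' = -7.9 * 0.515 - 1.9 * -0.8572
= -4.0688 - -1.6286
= -2.4402


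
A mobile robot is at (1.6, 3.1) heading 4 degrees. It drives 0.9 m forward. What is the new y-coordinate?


y_new = y0 + d*sin(theta)
= 3.1 + 0.9*sin(4)
= 3.1 + 0.0628
= 3.1628


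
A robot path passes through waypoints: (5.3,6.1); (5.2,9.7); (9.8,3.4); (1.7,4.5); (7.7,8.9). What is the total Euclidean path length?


Segment lengths:
  seg1 = sqrt((-0.1)^2 + (3.6)^2) = 3.6014
  seg2 = sqrt((4.6)^2 + (-6.3)^2) = 7.8006
  seg3 = sqrt((-8.1)^2 + (1.1)^2) = 8.1744
  seg4 = sqrt((6.0)^2 + (4.4)^2) = 7.4404
Total = 27.0168


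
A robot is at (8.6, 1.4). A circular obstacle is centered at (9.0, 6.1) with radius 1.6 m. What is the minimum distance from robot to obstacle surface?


center_dist = sqrt((8.6-9.0)^2 + (1.4-6.1)^2)
= sqrt(0.16 + 22.09)
= 4.717
min_dist = center_dist - radius = 4.717 - 1.6 = 3.117 m


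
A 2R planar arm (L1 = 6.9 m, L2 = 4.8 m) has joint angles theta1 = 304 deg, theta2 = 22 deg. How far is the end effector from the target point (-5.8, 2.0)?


End effector via forward kinematics:
x = L1*cos(t1) + L2*cos(t1+t2) = 7.8378
y = L1*sin(t1) + L2*sin(t1+t2) = -8.4045
Distance to target:
d = sqrt((-5.8 - 7.8378)^2 + (2.0 - -8.4045)^2)
= sqrt(185.9899 + 108.2533)
= 17.1535 m


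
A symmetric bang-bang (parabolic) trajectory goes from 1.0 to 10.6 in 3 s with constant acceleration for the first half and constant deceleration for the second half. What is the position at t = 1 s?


Symmetric rest-to-rest: each phase covers (pf-p0)/2 in time T/2. 0.5*a*(T/2)^2 = (pf-p0)/2 => a = 4*(pf-p0)/T^2
a = 4*(10.6-1.0)/3^2 = 4.2667
t = 1 is in the acceleration phase (t <= T/2).
p = p0 + 0.5*a*t^2 = 1.0 + 0.5*4.2667*1^2
= 3.1333


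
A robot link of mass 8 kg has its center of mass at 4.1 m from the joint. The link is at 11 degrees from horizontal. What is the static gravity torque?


tau = m*g*L*cos(angle)
= 8 * 9.81 * 4.1 * cos(11 deg)
= 8 * 9.81 * 4.1 * 0.9816
= 315.8562 Nm


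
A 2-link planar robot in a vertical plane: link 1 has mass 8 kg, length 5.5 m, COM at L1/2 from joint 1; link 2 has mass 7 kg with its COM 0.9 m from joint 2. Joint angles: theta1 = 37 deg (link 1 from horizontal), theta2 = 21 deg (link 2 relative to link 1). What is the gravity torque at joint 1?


Horizontal distance from joint 1 to link-1 COM:
  x_c1 = (L1/2)*cos(t1) = 2.75 * 0.7986 = 2.1962 m
Horizontal distance from joint 1 to link-2 COM:
  x_c2 = L1*cos(t1) + Lc2*cos(t1+t2)
       = 5.5*0.7986 + 0.9*0.5299 = 4.8694 m
tau1 = m1*g*x_c1 + m2*g*x_c2
     = 8*9.81*2.1962 + 7*9.81*4.8694
     = 172.3615 + 334.3833
     = 506.7448 Nm


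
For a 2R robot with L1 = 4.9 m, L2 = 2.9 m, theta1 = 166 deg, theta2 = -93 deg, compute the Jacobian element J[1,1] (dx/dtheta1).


J[1,1] = -L1*sin(t1) - L2*sin(t1+t2)
= -4.9*sin(166) - 2.9*sin(73)
= -3.9587


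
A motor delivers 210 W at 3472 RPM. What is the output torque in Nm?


omega = 3472 * 2*pi/60 = 363.587 rad/s
tau = P / omega = 210 / 363.587
= 0.5776 Nm


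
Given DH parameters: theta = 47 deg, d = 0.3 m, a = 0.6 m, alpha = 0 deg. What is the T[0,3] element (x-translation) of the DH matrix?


T[0,3] = a * cos(theta)
= 0.6 * cos(47 deg)
= 0.6 * 0.682
= 0.4092


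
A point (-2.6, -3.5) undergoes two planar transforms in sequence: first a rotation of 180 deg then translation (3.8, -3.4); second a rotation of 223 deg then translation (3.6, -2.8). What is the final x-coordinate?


After transform 1:
x1 = cos(180)*-2.6 - sin(180)*-3.5 + 3.8 = 6.4
y1 = sin(180)*-2.6 + cos(180)*-3.5 + -3.4 = 0.1
After transform 2:
x2 = cos(223)*6.4 - sin(223)*0.1 + 3.6
= -1.0125


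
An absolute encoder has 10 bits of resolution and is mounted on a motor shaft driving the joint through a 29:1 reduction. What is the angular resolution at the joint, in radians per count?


counts = 2^10 = 1024
effective counts at joint = 1024 * 29 = 29696
resolution = 2*pi / 29696
= 2.1158e-04 rad/count


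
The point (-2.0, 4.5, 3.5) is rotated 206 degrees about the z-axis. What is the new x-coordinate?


Rotation about z-axis: x' = x*cos(theta) - y*sin(theta)
= -2.0 * -0.8988 - 4.5 * -0.4384
= 3.7703


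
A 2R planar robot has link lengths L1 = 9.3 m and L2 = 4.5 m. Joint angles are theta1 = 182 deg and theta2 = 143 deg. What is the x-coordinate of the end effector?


Convert angles to radians: theta1 = 3.1765, theta2 = 2.4958
x = L1*cos(theta1) + L2*cos(theta1+theta2)
x = -9.2943 + 3.6862
x = -5.6082


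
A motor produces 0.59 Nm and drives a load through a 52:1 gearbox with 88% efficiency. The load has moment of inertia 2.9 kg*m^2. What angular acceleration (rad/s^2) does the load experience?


tau_out = tau_motor * N * eta
= 0.59 * 52 * 0.88 = 26.9984 Nm
alpha = tau_out / I = 26.9984 / 2.9
= 9.3098 rad/s^2


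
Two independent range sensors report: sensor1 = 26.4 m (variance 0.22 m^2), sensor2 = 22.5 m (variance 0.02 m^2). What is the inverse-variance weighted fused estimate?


w1 = (1/var1) / (1/var1 + 1/var2)
   = 4.5455 / (4.5455 + 50.0) = 0.0833
w2 = 1 - w1 = 0.9167
fused = w1*s1 + w2*s2 = 2.2 + 20.625
= 22.825 m


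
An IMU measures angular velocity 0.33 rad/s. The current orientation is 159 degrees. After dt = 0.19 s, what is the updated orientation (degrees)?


delta_theta = w * dt = 0.33 * 0.19 = 0.0627 rad
= 3.5924 deg
theta_new = 159 + 3.5924 = 162.5924 deg


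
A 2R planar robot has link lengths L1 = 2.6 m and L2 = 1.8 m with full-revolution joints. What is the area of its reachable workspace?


r_max = L1 + L2 = 4.4 m
r_min = |L1 - L2| = 0.8 m
Area = pi*(r_max^2 - r_min^2)
= pi*(19.36 - 0.64)
= pi * 18.72
= 58.8106 m^2


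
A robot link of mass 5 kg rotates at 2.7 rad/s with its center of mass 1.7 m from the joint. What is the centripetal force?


F = m * omega^2 * r
= 5 * 2.7^2 * 1.7
= 5 * 7.29 * 1.7
= 61.965 N


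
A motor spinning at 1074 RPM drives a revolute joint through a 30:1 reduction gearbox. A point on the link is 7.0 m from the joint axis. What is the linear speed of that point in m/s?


omega_motor = 1074 * 2*pi/60 = 112.469 rad/s
omega_joint = omega_motor / 30 = 3.749 rad/s
v = omega_joint * r = 3.749 * 7.0
= 26.2428 m/s


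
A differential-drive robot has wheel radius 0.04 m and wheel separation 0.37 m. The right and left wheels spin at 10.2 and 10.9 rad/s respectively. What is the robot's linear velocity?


vR = r*wR = 0.04*10.2 = 0.408 m/s
vL = r*wL = 0.04*10.9 = 0.436 m/s
v = (vR+vL)/2 = 0.422 m/s
omega = (vR-vL)/L = -0.0757 rad/s
linear velocity = 0.422 m/s


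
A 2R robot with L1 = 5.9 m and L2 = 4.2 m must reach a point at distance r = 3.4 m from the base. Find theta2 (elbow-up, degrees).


cos(theta2) = (r^2 - L1^2 - L2^2) / (2*L1*L2)
cos(theta2) = (11.56 - 34.81 - 17.64) / 49.56
cos(theta2) = -0.825061
theta2 = 145.5946 degrees


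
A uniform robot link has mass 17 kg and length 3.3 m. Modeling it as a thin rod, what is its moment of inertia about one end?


I = (1/3) * m * L^2
= (1/3) * 17 * 3.3^2
= 0.333333 * 17 * 10.89
= 61.71 kg*m^2


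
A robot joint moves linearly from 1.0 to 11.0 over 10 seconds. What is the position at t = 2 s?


s = t/T = 2/10 = 0.2
p(t) = p0 + (pf-p0)*s
= 1.0 + (11.0 - 1.0) * 0.2
= 3.0


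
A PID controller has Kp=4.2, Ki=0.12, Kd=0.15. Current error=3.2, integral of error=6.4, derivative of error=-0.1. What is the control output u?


u = Kp*e + Ki*int(e) + Kd*de/dt
= 4.2*3.2 + 0.12*6.4 + 0.15*(-0.1)
= 13.44 + 0.768 + -0.015
= 14.193


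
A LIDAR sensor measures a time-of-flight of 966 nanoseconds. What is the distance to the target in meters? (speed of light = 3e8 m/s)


tof = 966 ns = 9.66e-07 s
dist = c * tof / 2
= 3e8 * 9.66e-07 / 2
= 144.9 m


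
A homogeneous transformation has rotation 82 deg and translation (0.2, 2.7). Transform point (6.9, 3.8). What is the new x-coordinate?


x' = cos(theta)*px - sin(theta)*py + tx
= 0.1392*6.9 - 0.9903*3.8 + 0.2
= -2.6027


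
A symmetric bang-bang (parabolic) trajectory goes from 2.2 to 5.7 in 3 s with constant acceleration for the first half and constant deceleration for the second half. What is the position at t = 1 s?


Symmetric rest-to-rest: each phase covers (pf-p0)/2 in time T/2. 0.5*a*(T/2)^2 = (pf-p0)/2 => a = 4*(pf-p0)/T^2
a = 4*(5.7-2.2)/3^2 = 1.5556
t = 1 is in the acceleration phase (t <= T/2).
p = p0 + 0.5*a*t^2 = 2.2 + 0.5*1.5556*1^2
= 2.9778


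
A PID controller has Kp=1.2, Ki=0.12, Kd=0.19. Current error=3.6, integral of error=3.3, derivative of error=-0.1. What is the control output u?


u = Kp*e + Ki*int(e) + Kd*de/dt
= 1.2*3.6 + 0.12*3.3 + 0.19*(-0.1)
= 4.32 + 0.396 + -0.019
= 4.697


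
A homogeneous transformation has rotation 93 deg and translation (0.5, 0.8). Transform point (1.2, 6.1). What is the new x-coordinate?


x' = cos(theta)*px - sin(theta)*py + tx
= -0.0523*1.2 - 0.9986*6.1 + 0.5
= -5.6544


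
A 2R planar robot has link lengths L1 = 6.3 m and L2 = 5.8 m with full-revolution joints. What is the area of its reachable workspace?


r_max = L1 + L2 = 12.1 m
r_min = |L1 - L2| = 0.5 m
Area = pi*(r_max^2 - r_min^2)
= pi*(146.41 - 0.25)
= pi * 146.16
= 459.1752 m^2


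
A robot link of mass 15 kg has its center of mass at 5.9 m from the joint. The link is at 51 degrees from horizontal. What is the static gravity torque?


tau = m*g*L*cos(angle)
= 15 * 9.81 * 5.9 * cos(51 deg)
= 15 * 9.81 * 5.9 * 0.6293
= 546.3665 Nm


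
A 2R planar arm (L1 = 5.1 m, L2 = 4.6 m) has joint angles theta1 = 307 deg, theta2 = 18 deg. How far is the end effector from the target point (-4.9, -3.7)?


End effector via forward kinematics:
x = L1*cos(t1) + L2*cos(t1+t2) = 6.8374
y = L1*sin(t1) + L2*sin(t1+t2) = -6.7115
Distance to target:
d = sqrt((-4.9 - 6.8374)^2 + (-3.7 - -6.7115)^2)
= sqrt(137.7655 + 9.0691)
= 12.1175 m


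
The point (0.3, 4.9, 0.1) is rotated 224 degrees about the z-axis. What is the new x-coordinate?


Rotation about z-axis: x' = x*cos(theta) - y*sin(theta)
= 0.3 * -0.7193 - 4.9 * -0.6947
= 3.188


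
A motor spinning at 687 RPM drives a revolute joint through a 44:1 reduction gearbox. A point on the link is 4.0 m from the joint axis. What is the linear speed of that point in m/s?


omega_motor = 687 * 2*pi/60 = 71.9425 rad/s
omega_joint = omega_motor / 44 = 1.6351 rad/s
v = omega_joint * r = 1.6351 * 4.0
= 6.5402 m/s


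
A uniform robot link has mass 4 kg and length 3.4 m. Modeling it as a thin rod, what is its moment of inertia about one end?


I = (1/3) * m * L^2
= (1/3) * 4 * 3.4^2
= 0.333333 * 4 * 11.56
= 15.4133 kg*m^2


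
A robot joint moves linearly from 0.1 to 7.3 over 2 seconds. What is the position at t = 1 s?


s = t/T = 1/2 = 0.5
p(t) = p0 + (pf-p0)*s
= 0.1 + (7.3 - 0.1) * 0.5
= 3.7


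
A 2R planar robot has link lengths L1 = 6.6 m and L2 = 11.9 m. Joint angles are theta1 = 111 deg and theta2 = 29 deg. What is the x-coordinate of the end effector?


Convert angles to radians: theta1 = 1.9373, theta2 = 0.5061
x = L1*cos(theta1) + L2*cos(theta1+theta2)
x = -2.3652 + -9.1159
x = -11.4812


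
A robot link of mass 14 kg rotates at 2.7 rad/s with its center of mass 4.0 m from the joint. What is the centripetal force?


F = m * omega^2 * r
= 14 * 2.7^2 * 4.0
= 14 * 7.29 * 4.0
= 408.24 N


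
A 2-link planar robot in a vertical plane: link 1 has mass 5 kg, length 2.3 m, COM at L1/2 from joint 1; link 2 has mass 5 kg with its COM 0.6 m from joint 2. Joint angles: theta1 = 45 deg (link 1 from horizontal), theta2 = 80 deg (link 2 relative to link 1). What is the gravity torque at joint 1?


Horizontal distance from joint 1 to link-1 COM:
  x_c1 = (L1/2)*cos(t1) = 1.15 * 0.7071 = 0.8132 m
Horizontal distance from joint 1 to link-2 COM:
  x_c2 = L1*cos(t1) + Lc2*cos(t1+t2)
       = 2.3*0.7071 + 0.6*-0.5736 = 1.2822 m
tau1 = m1*g*x_c1 + m2*g*x_c2
     = 5*9.81*0.8132 + 5*9.81*1.2822
     = 39.8861 + 62.8919
     = 102.778 Nm


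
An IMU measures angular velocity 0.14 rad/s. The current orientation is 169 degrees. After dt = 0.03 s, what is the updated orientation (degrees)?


delta_theta = w * dt = 0.14 * 0.03 = 0.0042 rad
= 0.2406 deg
theta_new = 169 + 0.2406 = 169.2406 deg


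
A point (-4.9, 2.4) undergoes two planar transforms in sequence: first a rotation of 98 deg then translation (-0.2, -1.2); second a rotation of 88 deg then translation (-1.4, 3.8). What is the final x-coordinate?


After transform 1:
x1 = cos(98)*-4.9 - sin(98)*2.4 + -0.2 = -1.8947
y1 = sin(98)*-4.9 + cos(98)*2.4 + -1.2 = -6.3863
After transform 2:
x2 = cos(88)*-1.8947 - sin(88)*-6.3863 + -1.4
= 4.9163


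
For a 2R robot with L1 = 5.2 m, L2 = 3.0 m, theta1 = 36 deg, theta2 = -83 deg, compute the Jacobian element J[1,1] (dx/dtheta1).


J[1,1] = -L1*sin(t1) - L2*sin(t1+t2)
= -5.2*sin(36) - 3.0*sin(-47)
= -0.8624


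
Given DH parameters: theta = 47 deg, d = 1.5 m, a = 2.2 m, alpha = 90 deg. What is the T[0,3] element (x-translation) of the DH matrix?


T[0,3] = a * cos(theta)
= 2.2 * cos(47 deg)
= 2.2 * 0.682
= 1.5004


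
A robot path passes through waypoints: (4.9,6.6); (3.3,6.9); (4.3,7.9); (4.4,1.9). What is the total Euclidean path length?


Segment lengths:
  seg1 = sqrt((-1.6)^2 + (0.3)^2) = 1.6279
  seg2 = sqrt((1.0)^2 + (1.0)^2) = 1.4142
  seg3 = sqrt((0.1)^2 + (-6.0)^2) = 6.0008
Total = 9.0429


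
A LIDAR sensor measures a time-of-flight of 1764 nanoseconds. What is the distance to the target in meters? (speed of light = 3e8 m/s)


tof = 1764 ns = 1.764e-06 s
dist = c * tof / 2
= 3e8 * 1.764e-06 / 2
= 264.6 m


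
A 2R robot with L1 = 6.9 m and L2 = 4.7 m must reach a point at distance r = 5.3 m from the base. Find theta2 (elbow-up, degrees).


cos(theta2) = (r^2 - L1^2 - L2^2) / (2*L1*L2)
cos(theta2) = (28.09 - 47.61 - 22.09) / 64.86
cos(theta2) = -0.641536
theta2 = 129.9064 degrees


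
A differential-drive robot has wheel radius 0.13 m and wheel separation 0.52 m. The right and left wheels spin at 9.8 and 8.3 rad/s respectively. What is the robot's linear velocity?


vR = r*wR = 0.13*9.8 = 1.274 m/s
vL = r*wL = 0.13*8.3 = 1.079 m/s
v = (vR+vL)/2 = 1.1765 m/s
omega = (vR-vL)/L = 0.375 rad/s
linear velocity = 1.1765 m/s


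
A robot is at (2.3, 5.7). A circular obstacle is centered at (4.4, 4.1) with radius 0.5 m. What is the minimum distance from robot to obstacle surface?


center_dist = sqrt((2.3-4.4)^2 + (5.7-4.1)^2)
= sqrt(4.41 + 2.56)
= 2.6401
min_dist = center_dist - radius = 2.6401 - 0.5 = 2.1401 m


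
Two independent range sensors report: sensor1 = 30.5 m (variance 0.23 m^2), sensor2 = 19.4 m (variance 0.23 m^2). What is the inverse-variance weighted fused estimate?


w1 = (1/var1) / (1/var1 + 1/var2)
   = 4.3478 / (4.3478 + 4.3478) = 0.5
w2 = 1 - w1 = 0.5
fused = w1*s1 + w2*s2 = 15.25 + 9.7
= 24.95 m


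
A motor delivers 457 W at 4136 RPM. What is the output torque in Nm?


omega = 4136 * 2*pi/60 = 433.1209 rad/s
tau = P / omega = 457 / 433.1209
= 1.0551 Nm


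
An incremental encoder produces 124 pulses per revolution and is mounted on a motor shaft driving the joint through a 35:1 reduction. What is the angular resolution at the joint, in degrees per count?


counts per rev = 124
effective counts at joint = 124 * 35 = 4340
resolution = 360 / 4340
= 0.0829 deg/count


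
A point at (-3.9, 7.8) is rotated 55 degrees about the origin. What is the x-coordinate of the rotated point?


x' = x*cos(theta) - y*sin(theta)
cos(55 deg) = 0.5736, sin(55 deg) = 0.8192
x' = -3.9 * 0.5736 - 7.8 * 0.8192
= -2.2369 - 6.3894
= -8.6263


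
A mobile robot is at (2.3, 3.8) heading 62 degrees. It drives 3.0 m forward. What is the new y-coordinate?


y_new = y0 + d*sin(theta)
= 3.8 + 3.0*sin(62)
= 3.8 + 2.6488
= 6.4488


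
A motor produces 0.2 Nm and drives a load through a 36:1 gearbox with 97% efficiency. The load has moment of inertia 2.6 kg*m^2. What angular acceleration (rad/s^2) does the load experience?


tau_out = tau_motor * N * eta
= 0.2 * 36 * 0.97 = 6.984 Nm
alpha = tau_out / I = 6.984 / 2.6
= 2.6862 rad/s^2


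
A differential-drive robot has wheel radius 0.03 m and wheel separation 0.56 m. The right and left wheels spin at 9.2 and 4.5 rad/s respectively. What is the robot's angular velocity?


vR = r*wR = 0.03*9.2 = 0.276 m/s
vL = r*wL = 0.03*4.5 = 0.135 m/s
v = (vR+vL)/2 = 0.2055 m/s
omega = (vR-vL)/L = 0.2518 rad/s
angular velocity = 0.2518 rad/s


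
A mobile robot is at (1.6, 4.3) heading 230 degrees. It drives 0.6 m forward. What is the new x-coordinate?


x_new = x0 + d*cos(theta)
= 1.6 + 0.6*cos(230)
= 1.6 + -0.3857
= 1.2143


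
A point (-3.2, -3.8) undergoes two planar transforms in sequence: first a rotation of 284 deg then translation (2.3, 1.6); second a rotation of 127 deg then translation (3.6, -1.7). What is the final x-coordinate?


After transform 1:
x1 = cos(284)*-3.2 - sin(284)*-3.8 + 2.3 = -2.1613
y1 = sin(284)*-3.2 + cos(284)*-3.8 + 1.6 = 3.7856
After transform 2:
x2 = cos(127)*-2.1613 - sin(127)*3.7856 + 3.6
= 1.8773


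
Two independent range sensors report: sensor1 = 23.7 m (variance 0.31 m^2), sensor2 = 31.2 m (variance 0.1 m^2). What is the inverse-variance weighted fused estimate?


w1 = (1/var1) / (1/var1 + 1/var2)
   = 3.2258 / (3.2258 + 10.0) = 0.2439
w2 = 1 - w1 = 0.7561
fused = w1*s1 + w2*s2 = 5.7805 + 23.5902
= 29.3707 m


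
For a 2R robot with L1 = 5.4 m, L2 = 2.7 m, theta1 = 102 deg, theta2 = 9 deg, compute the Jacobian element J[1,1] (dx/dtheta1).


J[1,1] = -L1*sin(t1) - L2*sin(t1+t2)
= -5.4*sin(102) - 2.7*sin(111)
= -7.8027


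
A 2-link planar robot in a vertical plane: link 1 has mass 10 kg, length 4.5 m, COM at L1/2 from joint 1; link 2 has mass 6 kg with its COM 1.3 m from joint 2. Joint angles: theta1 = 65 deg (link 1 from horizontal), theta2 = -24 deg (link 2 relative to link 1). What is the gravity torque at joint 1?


Horizontal distance from joint 1 to link-1 COM:
  x_c1 = (L1/2)*cos(t1) = 2.25 * 0.4226 = 0.9509 m
Horizontal distance from joint 1 to link-2 COM:
  x_c2 = L1*cos(t1) + Lc2*cos(t1+t2)
       = 4.5*0.4226 + 1.3*0.7547 = 2.8829 m
tau1 = m1*g*x_c1 + m2*g*x_c2
     = 10*9.81*0.9509 + 6*9.81*2.8829
     = 93.2824 + 169.6878
     = 262.9702 Nm


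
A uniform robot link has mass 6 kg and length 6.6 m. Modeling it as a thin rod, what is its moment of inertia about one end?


I = (1/3) * m * L^2
= (1/3) * 6 * 6.6^2
= 0.333333 * 6 * 43.56
= 87.12 kg*m^2


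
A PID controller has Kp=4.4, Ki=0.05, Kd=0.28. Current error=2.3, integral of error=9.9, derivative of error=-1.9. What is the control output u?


u = Kp*e + Ki*int(e) + Kd*de/dt
= 4.4*2.3 + 0.05*9.9 + 0.28*(-1.9)
= 10.12 + 0.495 + -0.532
= 10.083


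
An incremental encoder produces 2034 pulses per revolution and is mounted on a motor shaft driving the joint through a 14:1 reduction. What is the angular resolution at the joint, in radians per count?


counts per rev = 2034
effective counts at joint = 2034 * 14 = 28476
resolution = 2*pi / 28476
= 2.2065e-04 rad/count


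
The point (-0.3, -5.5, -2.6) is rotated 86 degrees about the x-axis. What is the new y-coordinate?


Rotation about x-axis: y' = y*cos(theta) - z*sin(theta)
= -5.5 * 0.0698 - -2.6 * 0.9976
= 2.21


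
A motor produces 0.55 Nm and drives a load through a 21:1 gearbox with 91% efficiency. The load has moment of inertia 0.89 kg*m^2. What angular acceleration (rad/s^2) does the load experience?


tau_out = tau_motor * N * eta
= 0.55 * 21 * 0.91 = 10.5105 Nm
alpha = tau_out / I = 10.5105 / 0.89
= 11.8096 rad/s^2


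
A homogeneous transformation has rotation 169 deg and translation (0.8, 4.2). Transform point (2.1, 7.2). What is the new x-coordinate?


x' = cos(theta)*px - sin(theta)*py + tx
= -0.9816*2.1 - 0.1908*7.2 + 0.8
= -2.6352


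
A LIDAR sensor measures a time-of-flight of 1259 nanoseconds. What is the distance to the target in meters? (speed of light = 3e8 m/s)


tof = 1259 ns = 1.259e-06 s
dist = c * tof / 2
= 3e8 * 1.259e-06 / 2
= 188.85 m


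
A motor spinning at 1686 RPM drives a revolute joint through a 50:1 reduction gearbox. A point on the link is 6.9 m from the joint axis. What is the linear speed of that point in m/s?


omega_motor = 1686 * 2*pi/60 = 176.5575 rad/s
omega_joint = omega_motor / 50 = 3.5312 rad/s
v = omega_joint * r = 3.5312 * 6.9
= 24.3649 m/s


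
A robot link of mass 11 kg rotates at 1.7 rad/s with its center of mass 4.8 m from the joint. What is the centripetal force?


F = m * omega^2 * r
= 11 * 1.7^2 * 4.8
= 11 * 2.89 * 4.8
= 152.592 N


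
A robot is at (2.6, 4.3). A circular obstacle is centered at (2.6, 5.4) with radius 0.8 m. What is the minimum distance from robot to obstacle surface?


center_dist = sqrt((2.6-2.6)^2 + (4.3-5.4)^2)
= sqrt(0.0 + 1.21)
= 1.1
min_dist = center_dist - radius = 1.1 - 0.8 = 0.3 m


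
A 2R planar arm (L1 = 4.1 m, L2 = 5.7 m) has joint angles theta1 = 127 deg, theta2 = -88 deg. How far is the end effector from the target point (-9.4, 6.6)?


End effector via forward kinematics:
x = L1*cos(t1) + L2*cos(t1+t2) = 1.9623
y = L1*sin(t1) + L2*sin(t1+t2) = 6.8615
Distance to target:
d = sqrt((-9.4 - 1.9623)^2 + (6.6 - 6.8615)^2)
= sqrt(129.1016 + 0.0684)
= 11.3653 m


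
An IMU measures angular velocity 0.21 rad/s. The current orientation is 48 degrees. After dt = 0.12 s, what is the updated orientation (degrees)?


delta_theta = w * dt = 0.21 * 0.12 = 0.0252 rad
= 1.4439 deg
theta_new = 48 + 1.4439 = 49.4439 deg


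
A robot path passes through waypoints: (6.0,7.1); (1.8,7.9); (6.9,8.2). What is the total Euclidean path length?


Segment lengths:
  seg1 = sqrt((-4.2)^2 + (0.8)^2) = 4.2755
  seg2 = sqrt((5.1)^2 + (0.3)^2) = 5.1088
Total = 9.3843


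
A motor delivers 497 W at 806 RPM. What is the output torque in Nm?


omega = 806 * 2*pi/60 = 84.4041 rad/s
tau = P / omega = 497 / 84.4041
= 5.8883 Nm


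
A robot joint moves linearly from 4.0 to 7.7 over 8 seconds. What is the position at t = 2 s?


s = t/T = 2/8 = 0.25
p(t) = p0 + (pf-p0)*s
= 4.0 + (7.7 - 4.0) * 0.25
= 4.925


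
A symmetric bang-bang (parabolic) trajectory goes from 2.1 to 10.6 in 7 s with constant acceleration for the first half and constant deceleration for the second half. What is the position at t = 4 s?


Symmetric rest-to-rest: each phase covers (pf-p0)/2 in time T/2. 0.5*a*(T/2)^2 = (pf-p0)/2 => a = 4*(pf-p0)/T^2
a = 4*(10.6-2.1)/7^2 = 0.6939
t = 4 is in the deceleration phase (t > T/2).
p = pf - 0.5*a*(T-t)^2 = 10.6 - 0.5*0.6939*3^2
= 7.4776


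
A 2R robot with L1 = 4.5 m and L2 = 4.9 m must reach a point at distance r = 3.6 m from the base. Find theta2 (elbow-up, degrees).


cos(theta2) = (r^2 - L1^2 - L2^2) / (2*L1*L2)
cos(theta2) = (12.96 - 20.25 - 24.01) / 44.1
cos(theta2) = -0.709751
theta2 = 135.2146 degrees


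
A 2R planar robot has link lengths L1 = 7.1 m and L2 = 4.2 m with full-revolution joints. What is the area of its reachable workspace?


r_max = L1 + L2 = 11.3 m
r_min = |L1 - L2| = 2.9 m
Area = pi*(r_max^2 - r_min^2)
= pi*(127.69 - 8.41)
= pi * 119.28
= 374.7292 m^2


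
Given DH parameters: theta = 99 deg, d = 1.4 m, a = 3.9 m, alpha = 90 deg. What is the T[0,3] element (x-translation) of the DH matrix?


T[0,3] = a * cos(theta)
= 3.9 * cos(99 deg)
= 3.9 * -0.1564
= -0.6101


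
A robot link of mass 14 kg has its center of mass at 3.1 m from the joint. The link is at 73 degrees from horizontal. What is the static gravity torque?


tau = m*g*L*cos(angle)
= 14 * 9.81 * 3.1 * cos(73 deg)
= 14 * 9.81 * 3.1 * 0.2924
= 124.4784 Nm


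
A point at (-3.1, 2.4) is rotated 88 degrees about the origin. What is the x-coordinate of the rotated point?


x' = x*cos(theta) - y*sin(theta)
cos(88 deg) = 0.0349, sin(88 deg) = 0.9994
x' = -3.1 * 0.0349 - 2.4 * 0.9994
= -0.1082 - 2.3985
= -2.5067


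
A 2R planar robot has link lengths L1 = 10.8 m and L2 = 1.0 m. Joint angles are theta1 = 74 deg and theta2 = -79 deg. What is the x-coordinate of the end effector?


Convert angles to radians: theta1 = 1.2915, theta2 = -1.3788
x = L1*cos(theta1) + L2*cos(theta1+theta2)
x = 2.9769 + 0.9962
x = 3.9731


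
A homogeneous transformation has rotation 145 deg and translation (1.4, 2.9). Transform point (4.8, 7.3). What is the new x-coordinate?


x' = cos(theta)*px - sin(theta)*py + tx
= -0.8192*4.8 - 0.5736*7.3 + 1.4
= -6.719


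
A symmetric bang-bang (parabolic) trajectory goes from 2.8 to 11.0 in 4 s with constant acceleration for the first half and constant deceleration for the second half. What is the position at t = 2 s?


Symmetric rest-to-rest: each phase covers (pf-p0)/2 in time T/2. 0.5*a*(T/2)^2 = (pf-p0)/2 => a = 4*(pf-p0)/T^2
a = 4*(11.0-2.8)/4^2 = 2.05
t = 2 is in the acceleration phase (t <= T/2).
p = p0 + 0.5*a*t^2 = 2.8 + 0.5*2.05*2^2
= 6.9


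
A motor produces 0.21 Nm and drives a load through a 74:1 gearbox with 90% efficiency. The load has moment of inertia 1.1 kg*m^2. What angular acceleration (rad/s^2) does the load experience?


tau_out = tau_motor * N * eta
= 0.21 * 74 * 0.9 = 13.986 Nm
alpha = tau_out / I = 13.986 / 1.1
= 12.7145 rad/s^2


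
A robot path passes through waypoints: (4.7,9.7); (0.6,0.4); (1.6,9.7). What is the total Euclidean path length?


Segment lengths:
  seg1 = sqrt((-4.1)^2 + (-9.3)^2) = 10.1637
  seg2 = sqrt((1.0)^2 + (9.3)^2) = 9.3536
Total = 19.5173


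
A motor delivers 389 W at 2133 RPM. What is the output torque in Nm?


omega = 2133 * 2*pi/60 = 223.3672 rad/s
tau = P / omega = 389 / 223.3672
= 1.7415 Nm


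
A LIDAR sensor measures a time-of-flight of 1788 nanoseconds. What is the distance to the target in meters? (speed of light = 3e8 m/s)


tof = 1788 ns = 1.788e-06 s
dist = c * tof / 2
= 3e8 * 1.788e-06 / 2
= 268.2 m


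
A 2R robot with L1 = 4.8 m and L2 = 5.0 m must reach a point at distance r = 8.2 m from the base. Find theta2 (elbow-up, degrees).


cos(theta2) = (r^2 - L1^2 - L2^2) / (2*L1*L2)
cos(theta2) = (67.24 - 23.04 - 25.0) / 48.0
cos(theta2) = 0.4
theta2 = 66.4218 degrees


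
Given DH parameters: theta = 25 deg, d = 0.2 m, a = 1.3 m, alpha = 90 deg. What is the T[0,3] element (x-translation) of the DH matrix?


T[0,3] = a * cos(theta)
= 1.3 * cos(25 deg)
= 1.3 * 0.9063
= 1.1782


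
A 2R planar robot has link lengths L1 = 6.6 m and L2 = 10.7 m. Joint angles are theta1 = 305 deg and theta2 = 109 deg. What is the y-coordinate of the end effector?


Convert angles to radians: theta1 = 5.3233, theta2 = 1.9024
y = L1*sin(theta1) + L2*sin(theta1+theta2)
y = -5.4064 + 8.6565
y = 3.2501


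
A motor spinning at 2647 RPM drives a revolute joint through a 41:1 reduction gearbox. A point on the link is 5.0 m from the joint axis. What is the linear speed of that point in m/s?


omega_motor = 2647 * 2*pi/60 = 277.1932 rad/s
omega_joint = omega_motor / 41 = 6.7608 rad/s
v = omega_joint * r = 6.7608 * 5.0
= 33.804 m/s


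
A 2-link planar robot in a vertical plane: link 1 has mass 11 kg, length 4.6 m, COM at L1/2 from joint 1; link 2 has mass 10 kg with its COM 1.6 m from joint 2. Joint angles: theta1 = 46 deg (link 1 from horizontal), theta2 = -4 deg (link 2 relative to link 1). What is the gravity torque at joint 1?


Horizontal distance from joint 1 to link-1 COM:
  x_c1 = (L1/2)*cos(t1) = 2.3 * 0.6947 = 1.5977 m
Horizontal distance from joint 1 to link-2 COM:
  x_c2 = L1*cos(t1) + Lc2*cos(t1+t2)
       = 4.6*0.6947 + 1.6*0.7431 = 4.3845 m
tau1 = m1*g*x_c1 + m2*g*x_c2
     = 11*9.81*1.5977 + 10*9.81*4.3845
     = 172.4093 + 430.1155
     = 602.5249 Nm


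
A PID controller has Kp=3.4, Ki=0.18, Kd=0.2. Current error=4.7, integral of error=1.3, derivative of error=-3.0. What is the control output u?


u = Kp*e + Ki*int(e) + Kd*de/dt
= 3.4*4.7 + 0.18*1.3 + 0.2*(-3.0)
= 15.98 + 0.234 + -0.6
= 15.614
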